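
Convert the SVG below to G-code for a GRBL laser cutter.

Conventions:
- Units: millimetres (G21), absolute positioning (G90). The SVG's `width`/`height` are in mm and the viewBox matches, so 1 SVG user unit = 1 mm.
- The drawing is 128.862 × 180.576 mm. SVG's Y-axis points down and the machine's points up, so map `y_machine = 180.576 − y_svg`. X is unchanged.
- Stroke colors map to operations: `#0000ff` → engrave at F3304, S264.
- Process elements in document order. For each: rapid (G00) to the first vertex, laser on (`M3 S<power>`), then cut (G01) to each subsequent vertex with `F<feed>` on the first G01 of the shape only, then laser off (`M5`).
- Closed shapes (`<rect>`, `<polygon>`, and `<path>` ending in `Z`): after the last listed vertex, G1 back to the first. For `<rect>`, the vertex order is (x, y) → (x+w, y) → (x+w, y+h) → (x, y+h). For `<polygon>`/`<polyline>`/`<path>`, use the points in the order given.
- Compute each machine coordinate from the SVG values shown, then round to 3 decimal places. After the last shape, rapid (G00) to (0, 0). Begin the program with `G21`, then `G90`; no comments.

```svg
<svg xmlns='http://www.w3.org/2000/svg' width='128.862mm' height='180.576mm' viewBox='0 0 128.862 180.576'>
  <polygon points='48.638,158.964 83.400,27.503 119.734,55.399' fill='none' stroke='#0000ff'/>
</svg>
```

G21
G90
G00 X48.638 Y21.612
M3 S264
G01 X83.400 Y153.073 F3304
G01 X119.734 Y125.177
G01 X48.638 Y21.612
M5
G00 X0.000 Y0.000

1 u = 1 mm; y_m = 180.576 − y.

[1] `<polygon>` closed polygon, #0000ff→engrave S264 F3304: (48.638,21.612) → (83.400,153.073) → (119.734,125.177) → (48.638,21.612) (closed)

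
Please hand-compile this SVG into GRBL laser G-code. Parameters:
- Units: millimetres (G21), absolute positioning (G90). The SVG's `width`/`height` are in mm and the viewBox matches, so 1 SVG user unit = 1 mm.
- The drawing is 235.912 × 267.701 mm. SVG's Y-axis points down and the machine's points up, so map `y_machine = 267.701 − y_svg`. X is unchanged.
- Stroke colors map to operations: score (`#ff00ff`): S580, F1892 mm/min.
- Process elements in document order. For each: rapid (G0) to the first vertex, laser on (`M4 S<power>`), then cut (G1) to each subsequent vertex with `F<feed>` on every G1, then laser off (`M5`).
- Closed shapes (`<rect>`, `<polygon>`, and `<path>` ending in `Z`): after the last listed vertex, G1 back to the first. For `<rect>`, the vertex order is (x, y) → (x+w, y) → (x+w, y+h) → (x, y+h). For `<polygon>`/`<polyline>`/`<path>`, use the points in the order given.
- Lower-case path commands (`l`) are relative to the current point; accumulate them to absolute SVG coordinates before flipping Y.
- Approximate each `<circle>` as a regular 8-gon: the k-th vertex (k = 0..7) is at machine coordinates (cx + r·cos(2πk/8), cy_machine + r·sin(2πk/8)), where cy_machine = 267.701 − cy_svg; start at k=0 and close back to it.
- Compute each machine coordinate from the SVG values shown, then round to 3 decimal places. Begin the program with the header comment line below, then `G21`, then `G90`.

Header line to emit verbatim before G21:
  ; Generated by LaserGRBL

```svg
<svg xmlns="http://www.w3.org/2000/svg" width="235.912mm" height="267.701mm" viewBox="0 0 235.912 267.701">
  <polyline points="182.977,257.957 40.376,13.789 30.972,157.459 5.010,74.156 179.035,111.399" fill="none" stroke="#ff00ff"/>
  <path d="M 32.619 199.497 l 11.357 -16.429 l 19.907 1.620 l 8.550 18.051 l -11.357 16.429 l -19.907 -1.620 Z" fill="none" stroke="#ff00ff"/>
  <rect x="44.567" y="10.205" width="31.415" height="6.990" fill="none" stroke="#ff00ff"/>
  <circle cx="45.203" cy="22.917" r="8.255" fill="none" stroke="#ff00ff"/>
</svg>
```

Since the viewBox matches the mm dimensions, user units are millimetres directly. The only transform is the Y-flip y_m = 267.701 − y_svg.

Shape 1 is a open polyline drawn with `<polyline>`. Its stroke #ff00ff means score at S580, F1892. After flipping Y the toolpath is (182.977,9.744) → (40.376,253.912) → (30.972,110.242) → (5.010,193.545) → (179.035,156.302).

Shape 2 is a regular polygon drawn with `<path>`. Its stroke #ff00ff means score at S580, F1892. After flipping Y the toolpath is (32.619,68.204) → (43.976,84.633) → (63.883,83.013) → (72.433,64.962) → (61.076,48.533) → (41.169,50.153) → (32.619,68.204), returning to the start.

Shape 3 is a rectangle drawn with `<rect>`. Its stroke #ff00ff means score at S580, F1892. After flipping Y the toolpath is (44.567,257.496) → (75.982,257.496) → (75.982,250.506) → (44.567,250.506) → (44.567,257.496), returning to the start.

Shape 4 is a circle drawn with `<circle>`. Its stroke #ff00ff means score at S580, F1892. After flipping Y the toolpath is (53.458,244.784) → (51.040,250.621) → (45.203,253.039) → (39.366,250.621) → (36.948,244.784) → (39.366,238.947) → (45.203,236.529) → (51.040,238.947) → (53.458,244.784), returning to the start.

; Generated by LaserGRBL
G21
G90
G0 X182.977 Y9.744
M4 S580
G1 X40.376 Y253.912 F1892
G1 X30.972 Y110.242 F1892
G1 X5.010 Y193.545 F1892
G1 X179.035 Y156.302 F1892
M5
G0 X32.619 Y68.204
M4 S580
G1 X43.976 Y84.633 F1892
G1 X63.883 Y83.013 F1892
G1 X72.433 Y64.962 F1892
G1 X61.076 Y48.533 F1892
G1 X41.169 Y50.153 F1892
G1 X32.619 Y68.204 F1892
M5
G0 X44.567 Y257.496
M4 S580
G1 X75.982 Y257.496 F1892
G1 X75.982 Y250.506 F1892
G1 X44.567 Y250.506 F1892
G1 X44.567 Y257.496 F1892
M5
G0 X53.458 Y244.784
M4 S580
G1 X51.040 Y250.621 F1892
G1 X45.203 Y253.039 F1892
G1 X39.366 Y250.621 F1892
G1 X36.948 Y244.784 F1892
G1 X39.366 Y238.947 F1892
G1 X45.203 Y236.529 F1892
G1 X51.040 Y238.947 F1892
G1 X53.458 Y244.784 F1892
M5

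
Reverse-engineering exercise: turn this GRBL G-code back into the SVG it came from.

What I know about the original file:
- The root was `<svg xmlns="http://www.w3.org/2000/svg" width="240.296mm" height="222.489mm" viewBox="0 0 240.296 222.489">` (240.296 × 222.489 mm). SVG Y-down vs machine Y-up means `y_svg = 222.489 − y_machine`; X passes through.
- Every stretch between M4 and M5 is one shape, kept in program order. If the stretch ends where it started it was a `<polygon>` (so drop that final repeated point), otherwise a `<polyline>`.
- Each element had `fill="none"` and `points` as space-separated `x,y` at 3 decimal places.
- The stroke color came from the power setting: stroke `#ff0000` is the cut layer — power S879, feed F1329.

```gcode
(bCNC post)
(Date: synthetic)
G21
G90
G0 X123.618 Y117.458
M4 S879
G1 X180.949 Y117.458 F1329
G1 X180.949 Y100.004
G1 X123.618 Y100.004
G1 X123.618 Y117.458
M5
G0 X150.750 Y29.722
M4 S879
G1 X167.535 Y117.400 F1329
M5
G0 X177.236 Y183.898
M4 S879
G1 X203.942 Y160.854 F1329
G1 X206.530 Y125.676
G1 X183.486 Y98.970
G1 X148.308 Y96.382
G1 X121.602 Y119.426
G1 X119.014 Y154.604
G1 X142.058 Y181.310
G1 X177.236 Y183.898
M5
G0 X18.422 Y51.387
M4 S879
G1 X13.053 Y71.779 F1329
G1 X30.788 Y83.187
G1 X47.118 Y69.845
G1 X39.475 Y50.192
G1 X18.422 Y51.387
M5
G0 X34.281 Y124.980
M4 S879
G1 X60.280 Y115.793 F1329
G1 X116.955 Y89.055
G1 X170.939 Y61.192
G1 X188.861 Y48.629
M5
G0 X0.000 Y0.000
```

<svg xmlns="http://www.w3.org/2000/svg" width="240.296mm" height="222.489mm" viewBox="0 0 240.296 222.489">
  <polygon points="123.618,105.031 180.949,105.031 180.949,122.485 123.618,122.485" fill="none" stroke="#ff0000"/>
  <polyline points="150.750,192.767 167.535,105.089" fill="none" stroke="#ff0000"/>
  <polygon points="177.236,38.591 203.942,61.635 206.530,96.813 183.486,123.519 148.308,126.107 121.602,103.063 119.014,67.885 142.058,41.179" fill="none" stroke="#ff0000"/>
  <polygon points="18.422,171.102 13.053,150.710 30.788,139.302 47.118,152.644 39.475,172.297" fill="none" stroke="#ff0000"/>
  <polyline points="34.281,97.509 60.280,106.696 116.955,133.434 170.939,161.297 188.861,173.860" fill="none" stroke="#ff0000"/>
</svg>

y_svg = 222.489 − y_m. Every run uses S879, so all elements get stroke `#ff0000` (cut).

[1] closed run; points: 123.618,105.031 180.949,105.031 180.949,122.485 123.618,122.485

[2] open run; points: 150.750,192.767 167.535,105.089

[3] closed run; points: 177.236,38.591 203.942,61.635 206.530,96.813 183.486,123.519 148.308,126.107 121.602,103.063 119.014,67.885 142.058,41.179

[4] closed run; points: 18.422,171.102 13.053,150.710 30.788,139.302 47.118,152.644 39.475,172.297

[5] open run; points: 34.281,97.509 60.280,106.696 116.955,133.434 170.939,161.297 188.861,173.860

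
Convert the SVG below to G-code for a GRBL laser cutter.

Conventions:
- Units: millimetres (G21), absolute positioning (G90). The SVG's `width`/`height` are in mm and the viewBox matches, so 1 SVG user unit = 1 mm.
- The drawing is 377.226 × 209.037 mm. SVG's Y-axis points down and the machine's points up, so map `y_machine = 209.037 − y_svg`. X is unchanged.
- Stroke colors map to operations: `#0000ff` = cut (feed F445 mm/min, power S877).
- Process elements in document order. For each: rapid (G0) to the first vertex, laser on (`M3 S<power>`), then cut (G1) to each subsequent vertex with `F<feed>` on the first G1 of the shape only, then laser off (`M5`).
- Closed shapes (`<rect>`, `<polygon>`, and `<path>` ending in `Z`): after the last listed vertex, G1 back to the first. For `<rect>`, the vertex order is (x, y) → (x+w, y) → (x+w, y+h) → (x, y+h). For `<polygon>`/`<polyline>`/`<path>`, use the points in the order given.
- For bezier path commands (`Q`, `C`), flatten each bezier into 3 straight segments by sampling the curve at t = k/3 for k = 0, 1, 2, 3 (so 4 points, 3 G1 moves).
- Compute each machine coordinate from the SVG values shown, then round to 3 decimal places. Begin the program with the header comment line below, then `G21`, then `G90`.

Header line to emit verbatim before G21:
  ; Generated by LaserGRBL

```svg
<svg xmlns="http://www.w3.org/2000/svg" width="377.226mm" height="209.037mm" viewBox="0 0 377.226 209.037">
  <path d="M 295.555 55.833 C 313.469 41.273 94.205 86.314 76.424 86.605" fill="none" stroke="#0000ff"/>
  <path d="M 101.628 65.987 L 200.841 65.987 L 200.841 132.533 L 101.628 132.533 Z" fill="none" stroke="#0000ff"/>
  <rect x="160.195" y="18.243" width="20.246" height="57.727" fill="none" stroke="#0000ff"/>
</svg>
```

; Generated by LaserGRBL
G21
G90
G0 X295.555 Y153.204
M3 S877
G1 X250.656 Y151.762 F445
G1 X145.119 Y133.775
G1 X76.424 Y122.432
M5
G0 X101.628 Y143.050
M3 S877
G1 X200.841 Y143.050 F445
G1 X200.841 Y76.504
G1 X101.628 Y76.504
G1 X101.628 Y143.050
M5
G0 X160.195 Y190.794
M3 S877
G1 X180.441 Y190.794 F445
G1 X180.441 Y133.067
G1 X160.195 Y133.067
G1 X160.195 Y190.794
M5

Since the viewBox matches the mm dimensions, user units are millimetres directly. The only transform is the Y-flip y_m = 209.037 − y_svg.

Shape 1 is a cubic bezier drawn with `<path>`. Its stroke #0000ff means cut at S877, F445. After flipping Y the toolpath is (295.555,153.204) → (250.656,151.762) → (145.119,133.775) → (76.424,122.432).

Shape 2 is a rectangle drawn with `<path>`. Its stroke #0000ff means cut at S877, F445. After flipping Y the toolpath is (101.628,143.050) → (200.841,143.050) → (200.841,76.504) → (101.628,76.504) → (101.628,143.050), returning to the start.

Shape 3 is a rectangle drawn with `<rect>`. Its stroke #0000ff means cut at S877, F445. After flipping Y the toolpath is (160.195,190.794) → (180.441,190.794) → (180.441,133.067) → (160.195,133.067) → (160.195,190.794), returning to the start.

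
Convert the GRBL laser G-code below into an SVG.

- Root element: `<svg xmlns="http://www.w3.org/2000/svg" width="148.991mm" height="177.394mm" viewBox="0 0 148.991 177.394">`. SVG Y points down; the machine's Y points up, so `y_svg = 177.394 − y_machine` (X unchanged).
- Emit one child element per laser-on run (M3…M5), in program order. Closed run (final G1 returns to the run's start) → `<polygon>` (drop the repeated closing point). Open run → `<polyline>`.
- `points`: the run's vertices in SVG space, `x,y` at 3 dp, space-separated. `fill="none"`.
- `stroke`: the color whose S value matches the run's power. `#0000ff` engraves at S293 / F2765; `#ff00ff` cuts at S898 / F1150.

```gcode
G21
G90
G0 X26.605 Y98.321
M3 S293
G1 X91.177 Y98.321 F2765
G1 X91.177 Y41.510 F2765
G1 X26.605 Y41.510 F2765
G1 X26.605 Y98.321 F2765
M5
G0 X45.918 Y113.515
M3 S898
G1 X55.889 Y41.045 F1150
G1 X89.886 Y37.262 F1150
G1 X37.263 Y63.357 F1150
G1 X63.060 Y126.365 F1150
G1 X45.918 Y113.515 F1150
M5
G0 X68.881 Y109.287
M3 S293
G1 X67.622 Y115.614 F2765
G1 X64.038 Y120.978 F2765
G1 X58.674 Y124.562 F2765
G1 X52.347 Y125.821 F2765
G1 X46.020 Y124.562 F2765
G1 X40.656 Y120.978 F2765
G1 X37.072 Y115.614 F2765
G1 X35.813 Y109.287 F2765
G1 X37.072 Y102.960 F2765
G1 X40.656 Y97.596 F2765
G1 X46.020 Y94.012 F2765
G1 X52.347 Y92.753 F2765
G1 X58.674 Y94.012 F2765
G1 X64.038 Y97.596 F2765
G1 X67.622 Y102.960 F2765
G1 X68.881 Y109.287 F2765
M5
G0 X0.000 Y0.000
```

y_svg = 177.394 − y_m.

[1] S293→`#0000ff` (engrave); closed run; points: 26.605,79.073 91.177,79.073 91.177,135.884 26.605,135.884

[2] S898→`#ff00ff` (cut); closed run; points: 45.918,63.879 55.889,136.349 89.886,140.132 37.263,114.037 63.060,51.029

[3] S293→`#0000ff` (engrave); closed run; points: 68.881,68.107 67.622,61.780 64.038,56.416 58.674,52.832 52.347,51.573 46.020,52.832 40.656,56.416 37.072,61.780 35.813,68.107 37.072,74.434 40.656,79.798 46.020,83.382 52.347,84.641 58.674,83.382 64.038,79.798 67.622,74.434

<svg xmlns="http://www.w3.org/2000/svg" width="148.991mm" height="177.394mm" viewBox="0 0 148.991 177.394">
  <polygon points="26.605,79.073 91.177,79.073 91.177,135.884 26.605,135.884" fill="none" stroke="#0000ff"/>
  <polygon points="45.918,63.879 55.889,136.349 89.886,140.132 37.263,114.037 63.060,51.029" fill="none" stroke="#ff00ff"/>
  <polygon points="68.881,68.107 67.622,61.780 64.038,56.416 58.674,52.832 52.347,51.573 46.020,52.832 40.656,56.416 37.072,61.780 35.813,68.107 37.072,74.434 40.656,79.798 46.020,83.382 52.347,84.641 58.674,83.382 64.038,79.798 67.622,74.434" fill="none" stroke="#0000ff"/>
</svg>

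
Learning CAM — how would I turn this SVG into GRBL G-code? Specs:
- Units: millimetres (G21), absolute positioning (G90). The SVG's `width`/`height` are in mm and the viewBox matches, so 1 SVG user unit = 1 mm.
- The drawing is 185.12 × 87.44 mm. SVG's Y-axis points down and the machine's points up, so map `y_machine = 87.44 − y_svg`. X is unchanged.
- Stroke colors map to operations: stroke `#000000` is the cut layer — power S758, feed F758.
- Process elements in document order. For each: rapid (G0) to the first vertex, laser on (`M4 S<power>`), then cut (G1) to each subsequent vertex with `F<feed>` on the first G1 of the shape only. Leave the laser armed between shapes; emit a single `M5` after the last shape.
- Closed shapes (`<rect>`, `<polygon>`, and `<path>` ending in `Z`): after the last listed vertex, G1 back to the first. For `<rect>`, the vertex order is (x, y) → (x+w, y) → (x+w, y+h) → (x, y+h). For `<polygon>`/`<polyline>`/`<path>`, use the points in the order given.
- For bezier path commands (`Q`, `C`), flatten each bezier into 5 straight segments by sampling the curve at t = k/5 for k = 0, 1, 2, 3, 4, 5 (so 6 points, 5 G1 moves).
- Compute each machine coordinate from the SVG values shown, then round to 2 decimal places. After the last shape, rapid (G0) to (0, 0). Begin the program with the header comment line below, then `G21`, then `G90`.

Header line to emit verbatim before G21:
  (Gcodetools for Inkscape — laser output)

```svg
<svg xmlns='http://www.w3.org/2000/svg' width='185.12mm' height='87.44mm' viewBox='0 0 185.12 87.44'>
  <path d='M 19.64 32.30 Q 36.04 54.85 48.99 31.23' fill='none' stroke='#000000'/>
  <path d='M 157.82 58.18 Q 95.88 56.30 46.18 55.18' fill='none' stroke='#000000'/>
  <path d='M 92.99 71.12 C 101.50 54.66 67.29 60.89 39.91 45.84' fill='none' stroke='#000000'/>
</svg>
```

(Gcodetools for Inkscape — laser output)
G21
G90
G0 X19.64 Y55.14
M4 S758
G1 X26.06 Y47.97 F758
G1 X32.21 Y44.49
G1 X38.08 Y44.70
G1 X43.67 Y48.61
G1 X48.99 Y56.21
G0 X157.82 Y29.26
M4 S758
G1 X133.53 Y29.98 F758
G1 X110.23 Y30.64
G1 X87.90 Y31.24
G1 X66.55 Y31.78
G1 X46.18 Y32.26
G0 X92.99 Y16.32
M4 S758
G1 X93.37 Y23.82 F758
G1 X85.87 Y27.99
G1 X72.87 Y30.94
G1 X56.76 Y34.77
G1 X39.91 Y41.60
M5
G0 X0.00 Y0.00

1 u = 1 mm; y_m = 87.44 − y.

[1] `<path>` quadratic bezier, #000000→cut S758 F758: (19.64,55.14) → (26.06,47.97) → (32.21,44.49) → (38.08,44.70) → (43.67,48.61) → (48.99,56.21)

[2] `<path>` quadratic bezier, #000000→cut S758 F758: (157.82,29.26) → (133.53,29.98) → (110.23,30.64) → (87.90,31.24) → (66.55,31.78) → (46.18,32.26)

[3] `<path>` cubic bezier, #000000→cut S758 F758: (92.99,16.32) → (93.37,23.82) → (85.87,27.99) → (72.87,30.94) → (56.76,34.77) → (39.91,41.60)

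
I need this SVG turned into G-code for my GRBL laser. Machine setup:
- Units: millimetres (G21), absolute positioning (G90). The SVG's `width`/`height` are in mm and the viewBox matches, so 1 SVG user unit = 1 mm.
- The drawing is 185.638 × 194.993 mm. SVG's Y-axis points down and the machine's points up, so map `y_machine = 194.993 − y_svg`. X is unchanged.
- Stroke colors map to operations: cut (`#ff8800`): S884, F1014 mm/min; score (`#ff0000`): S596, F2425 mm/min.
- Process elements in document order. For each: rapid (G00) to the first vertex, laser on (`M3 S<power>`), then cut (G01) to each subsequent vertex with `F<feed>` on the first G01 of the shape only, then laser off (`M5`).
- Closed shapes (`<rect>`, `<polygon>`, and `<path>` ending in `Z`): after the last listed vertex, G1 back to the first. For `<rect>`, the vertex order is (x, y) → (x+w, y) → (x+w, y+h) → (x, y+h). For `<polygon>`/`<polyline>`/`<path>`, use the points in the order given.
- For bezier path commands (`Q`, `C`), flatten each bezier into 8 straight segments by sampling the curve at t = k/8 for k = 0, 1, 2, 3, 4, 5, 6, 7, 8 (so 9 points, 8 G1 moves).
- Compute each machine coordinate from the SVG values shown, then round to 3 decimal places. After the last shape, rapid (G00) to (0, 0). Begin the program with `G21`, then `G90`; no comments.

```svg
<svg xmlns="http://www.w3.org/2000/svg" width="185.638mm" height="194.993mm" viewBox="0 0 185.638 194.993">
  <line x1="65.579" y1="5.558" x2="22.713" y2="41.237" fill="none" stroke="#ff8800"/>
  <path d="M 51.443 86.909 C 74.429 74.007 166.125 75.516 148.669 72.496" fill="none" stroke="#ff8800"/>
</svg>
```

G21
G90
G00 X65.579 Y189.435
M3 S884
G01 X22.713 Y153.756 F1014
M5
G00 X51.443 Y108.084
M3 S884
G01 X62.936 Y112.284 F1014
G01 X78.787 Y115.354
G01 X96.910 Y117.518
G01 X115.222 Y118.996
G01 X131.638 Y120.011
G01 X144.074 Y120.785
G01 X150.446 Y121.540
G01 X148.669 Y122.497
M5
G00 X0.000 Y0.000

Since the viewBox matches the mm dimensions, user units are millimetres directly. The only transform is the Y-flip y_m = 194.993 − y_svg.

Shape 1 is a line segment drawn with `<line>`. Its stroke #ff8800 means cut at S884, F1014. After flipping Y the toolpath is (65.579,189.435) → (22.713,153.756).

Shape 2 is a cubic bezier drawn with `<path>`. Its stroke #ff8800 means cut at S884, F1014. After flipping Y the toolpath is (51.443,108.084) → (62.936,112.284) → (78.787,115.354) → (96.910,117.518) → (115.222,118.996) → (131.638,120.011) → (144.074,120.785) → (150.446,121.540) → (148.669,122.497).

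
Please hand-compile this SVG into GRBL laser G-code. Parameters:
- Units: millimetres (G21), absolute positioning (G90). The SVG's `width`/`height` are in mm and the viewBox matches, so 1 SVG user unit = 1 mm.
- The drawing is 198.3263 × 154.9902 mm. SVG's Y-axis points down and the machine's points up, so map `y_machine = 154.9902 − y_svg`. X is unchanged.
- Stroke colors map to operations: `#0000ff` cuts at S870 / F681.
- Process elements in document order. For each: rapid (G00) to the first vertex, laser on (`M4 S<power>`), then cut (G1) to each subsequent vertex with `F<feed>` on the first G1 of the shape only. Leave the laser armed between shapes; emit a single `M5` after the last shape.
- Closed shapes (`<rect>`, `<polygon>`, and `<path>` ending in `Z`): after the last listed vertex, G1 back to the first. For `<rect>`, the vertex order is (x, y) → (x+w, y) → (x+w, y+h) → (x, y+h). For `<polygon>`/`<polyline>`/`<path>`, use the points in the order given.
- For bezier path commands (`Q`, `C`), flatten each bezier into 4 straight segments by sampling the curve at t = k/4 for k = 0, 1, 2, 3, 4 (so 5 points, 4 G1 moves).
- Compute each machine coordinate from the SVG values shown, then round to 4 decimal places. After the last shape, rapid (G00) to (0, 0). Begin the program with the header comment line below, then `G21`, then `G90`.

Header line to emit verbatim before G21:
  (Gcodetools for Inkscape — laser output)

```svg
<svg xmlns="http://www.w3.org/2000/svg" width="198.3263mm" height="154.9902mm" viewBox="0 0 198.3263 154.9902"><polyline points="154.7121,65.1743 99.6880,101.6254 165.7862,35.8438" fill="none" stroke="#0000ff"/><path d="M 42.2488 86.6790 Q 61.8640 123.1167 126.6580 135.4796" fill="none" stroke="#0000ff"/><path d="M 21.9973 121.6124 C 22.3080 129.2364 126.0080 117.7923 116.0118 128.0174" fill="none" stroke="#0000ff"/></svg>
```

viewBox `0 0 198.3263 154.9902` with mm width/height → 1 unit = 1 mm. Flip: y_m = 154.9902 − y_svg.

**Shape 1** — `<polyline>` open polyline, stroke `#0000ff` → cut (S870, F681). Machine vertices: (154.7121,89.8159) → (99.6880,53.3648) → (165.7862,119.1464). Open path.

**Shape 2** — `<path>` quadratic bezier, stroke `#0000ff` → cut (S870, F681). Control points (SVG): P0=(42.2488,86.6790), P1=(61.8640,123.1167), P2=(126.6580,135.4796); sampled at t=k/4. Machine vertices: (42.2488,68.3112) → (54.8801,51.5970) → (73.1587,37.8922) → (97.0847,27.1967) → (126.6580,19.5106). Open path.

**Shape 3** — `<path>` cubic bezier, stroke `#0000ff` → cut (S870, F681). Control points (SVG): P0=(21.9973,121.6124), P1=(22.3080,129.2364), P2=(126.0080,117.7923), P3=(116.0118,128.0174); sampled at t=k/4. Machine vertices: (21.9973,33.3778) → (38.2239,30.5985) → (72.8696,31.1507) → (105.5829,31.2152) → (116.0118,26.9728). Open path.

(Gcodetools for Inkscape — laser output)
G21
G90
G00 X154.7121 Y89.8159
M4 S870
G1 X99.6880 Y53.3648 F681
G1 X165.7862 Y119.1464
G00 X42.2488 Y68.3112
M4 S870
G1 X54.8801 Y51.5970 F681
G1 X73.1587 Y37.8922
G1 X97.0847 Y27.1967
G1 X126.6580 Y19.5106
G00 X21.9973 Y33.3778
M4 S870
G1 X38.2239 Y30.5985 F681
G1 X72.8696 Y31.1507
G1 X105.5829 Y31.2152
G1 X116.0118 Y26.9728
M5
G00 X0.0000 Y0.0000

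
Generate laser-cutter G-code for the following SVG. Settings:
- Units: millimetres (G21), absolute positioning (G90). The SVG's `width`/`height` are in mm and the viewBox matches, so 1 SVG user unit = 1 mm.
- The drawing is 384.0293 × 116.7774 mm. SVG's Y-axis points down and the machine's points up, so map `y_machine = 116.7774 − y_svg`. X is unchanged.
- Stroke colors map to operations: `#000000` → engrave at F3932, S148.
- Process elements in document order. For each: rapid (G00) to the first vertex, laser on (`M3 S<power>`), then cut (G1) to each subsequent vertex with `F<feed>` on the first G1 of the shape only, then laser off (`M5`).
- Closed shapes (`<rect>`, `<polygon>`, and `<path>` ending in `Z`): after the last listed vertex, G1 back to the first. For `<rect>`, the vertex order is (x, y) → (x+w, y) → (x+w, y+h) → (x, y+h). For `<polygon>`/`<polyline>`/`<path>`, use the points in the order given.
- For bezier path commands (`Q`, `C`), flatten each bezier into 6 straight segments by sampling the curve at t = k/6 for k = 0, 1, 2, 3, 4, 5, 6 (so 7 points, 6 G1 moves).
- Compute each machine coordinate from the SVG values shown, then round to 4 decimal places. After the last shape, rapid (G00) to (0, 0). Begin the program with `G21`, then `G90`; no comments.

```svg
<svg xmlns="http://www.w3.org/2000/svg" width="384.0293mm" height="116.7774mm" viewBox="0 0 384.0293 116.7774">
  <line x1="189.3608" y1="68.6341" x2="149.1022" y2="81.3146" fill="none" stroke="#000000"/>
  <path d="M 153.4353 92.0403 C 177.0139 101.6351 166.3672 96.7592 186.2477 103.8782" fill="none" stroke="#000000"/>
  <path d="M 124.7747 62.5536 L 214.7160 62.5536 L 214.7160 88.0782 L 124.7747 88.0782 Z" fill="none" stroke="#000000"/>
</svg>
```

Since the viewBox matches the mm dimensions, user units are millimetres directly. The only transform is the Y-flip y_m = 116.7774 − y_svg.

Shape 1 is a line segment drawn with `<line>`. Its stroke #000000 means engrave at S148, F3932. After flipping Y the toolpath is (189.3608,48.1433) → (149.1022,35.4628).

Shape 2 is a cubic bezier drawn with `<path>`. Its stroke #000000 means engrave at S148, F3932. After flipping Y the toolpath is (153.4353,24.7371) → (162.6723,21.0231) → (168.0037,18.9857) → (171.2283,17.8897) → (174.1447,17.0001) → (178.5516,15.5817) → (186.2477,12.8992).

Shape 3 is a rectangle drawn with `<path>`. Its stroke #000000 means engrave at S148, F3932. After flipping Y the toolpath is (124.7747,54.2238) → (214.7160,54.2238) → (214.7160,28.6992) → (124.7747,28.6992) → (124.7747,54.2238), returning to the start.

G21
G90
G00 X189.3608 Y48.1433
M3 S148
G1 X149.1022 Y35.4628 F3932
M5
G00 X153.4353 Y24.7371
M3 S148
G1 X162.6723 Y21.0231 F3932
G1 X168.0037 Y18.9857
G1 X171.2283 Y17.8897
G1 X174.1447 Y17.0001
G1 X178.5516 Y15.5817
G1 X186.2477 Y12.8992
M5
G00 X124.7747 Y54.2238
M3 S148
G1 X214.7160 Y54.2238 F3932
G1 X214.7160 Y28.6992
G1 X124.7747 Y28.6992
G1 X124.7747 Y54.2238
M5
G00 X0.0000 Y0.0000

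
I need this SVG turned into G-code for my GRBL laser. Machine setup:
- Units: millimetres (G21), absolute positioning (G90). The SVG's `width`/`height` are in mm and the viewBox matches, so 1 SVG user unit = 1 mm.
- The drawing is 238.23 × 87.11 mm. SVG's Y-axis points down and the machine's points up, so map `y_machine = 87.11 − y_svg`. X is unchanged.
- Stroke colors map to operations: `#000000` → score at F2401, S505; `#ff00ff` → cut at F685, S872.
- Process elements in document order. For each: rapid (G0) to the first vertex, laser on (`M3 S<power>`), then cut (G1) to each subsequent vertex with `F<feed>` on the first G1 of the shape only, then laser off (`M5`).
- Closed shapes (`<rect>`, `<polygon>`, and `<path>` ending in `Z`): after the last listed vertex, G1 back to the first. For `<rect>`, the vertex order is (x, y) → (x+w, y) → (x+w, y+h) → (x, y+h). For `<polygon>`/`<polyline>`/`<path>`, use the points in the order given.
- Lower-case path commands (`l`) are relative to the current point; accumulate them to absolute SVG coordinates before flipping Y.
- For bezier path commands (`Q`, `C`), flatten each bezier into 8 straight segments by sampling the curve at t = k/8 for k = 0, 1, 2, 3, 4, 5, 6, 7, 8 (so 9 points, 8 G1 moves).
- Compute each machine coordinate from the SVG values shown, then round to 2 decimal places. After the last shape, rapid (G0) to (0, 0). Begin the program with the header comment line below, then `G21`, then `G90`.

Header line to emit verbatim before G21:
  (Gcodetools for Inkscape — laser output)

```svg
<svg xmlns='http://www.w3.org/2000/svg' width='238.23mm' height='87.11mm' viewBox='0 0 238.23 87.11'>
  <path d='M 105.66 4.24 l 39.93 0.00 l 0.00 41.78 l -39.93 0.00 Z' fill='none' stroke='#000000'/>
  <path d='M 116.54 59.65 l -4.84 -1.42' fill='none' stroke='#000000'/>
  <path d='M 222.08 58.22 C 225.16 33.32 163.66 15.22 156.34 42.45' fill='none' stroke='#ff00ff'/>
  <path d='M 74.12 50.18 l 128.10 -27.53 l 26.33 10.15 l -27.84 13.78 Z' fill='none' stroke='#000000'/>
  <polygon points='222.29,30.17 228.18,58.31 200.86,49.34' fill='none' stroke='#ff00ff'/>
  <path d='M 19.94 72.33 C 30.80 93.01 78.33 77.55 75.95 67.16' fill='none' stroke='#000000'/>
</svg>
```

viewBox `0 0 238.23 87.11` with mm width/height → 1 unit = 1 mm. Flip: y_m = 87.11 − y_svg.

**Shape 1** — `<path>` rectangle, stroke `#000000` → score (S505, F2401). Machine vertices: (105.66,82.87) → (145.59,82.87) → (145.59,41.09) → (105.66,41.09) → (105.66,82.87). Closed: final G1 returns to the first vertex.

**Shape 2** — `<path>` line segment, stroke `#000000` → score (S505, F2401). Machine vertices: (116.54,27.46) → (111.70,28.88). Open path.

**Shape 3** — `<path>` cubic bezier, stroke `#ff00ff` → cut (S872, F685). Control points (SVG): P0=(222.08,58.22), P1=(225.16,33.32), P2=(163.66,15.22), P3=(156.34,42.45); sampled at t=k/8. Machine vertices: (222.08,28.89) → (220.44,37.83) → (214.14,45.69) → (204.56,52.00) → (193.11,56.32) → (181.17,58.20) → (170.13,57.19) → (161.39,52.82) → (156.34,44.66). Open path.

**Shape 4** — `<path>` closed polygon, stroke `#000000` → score (S505, F2401). Machine vertices: (74.12,36.93) → (202.22,64.46) → (228.55,54.31) → (200.71,40.53) → (74.12,36.93). Closed: final G1 returns to the first vertex.

**Shape 5** — `<polygon>` regular polygon, stroke `#ff00ff` → cut (S872, F685). Machine vertices: (222.29,56.94) → (228.18,28.80) → (200.86,37.77) → (222.29,56.94). Closed: final G1 returns to the first vertex.

**Shape 6** — `<path>` cubic bezier, stroke `#000000` → score (S505, F2401). Control points (SVG): P0=(19.94,72.33), P1=(30.80,93.01), P2=(78.33,77.55), P3=(75.95,67.16); sampled at t=k/8. Machine vertices: (19.94,14.78) → (25.56,8.64) → (33.61,5.40) → (43.06,4.59) → (52.91,5.71) → (62.14,8.30) → (69.73,11.85) → (74.67,15.90) → (75.95,19.95). Open path.

(Gcodetools for Inkscape — laser output)
G21
G90
G0 X105.66 Y82.87
M3 S505
G1 X145.59 Y82.87 F2401
G1 X145.59 Y41.09
G1 X105.66 Y41.09
G1 X105.66 Y82.87
M5
G0 X116.54 Y27.46
M3 S505
G1 X111.70 Y28.88 F2401
M5
G0 X222.08 Y28.89
M3 S872
G1 X220.44 Y37.83 F685
G1 X214.14 Y45.69
G1 X204.56 Y52.00
G1 X193.11 Y56.32
G1 X181.17 Y58.20
G1 X170.13 Y57.19
G1 X161.39 Y52.82
G1 X156.34 Y44.66
M5
G0 X74.12 Y36.93
M3 S505
G1 X202.22 Y64.46 F2401
G1 X228.55 Y54.31
G1 X200.71 Y40.53
G1 X74.12 Y36.93
M5
G0 X222.29 Y56.94
M3 S872
G1 X228.18 Y28.80 F685
G1 X200.86 Y37.77
G1 X222.29 Y56.94
M5
G0 X19.94 Y14.78
M3 S505
G1 X25.56 Y8.64 F2401
G1 X33.61 Y5.40
G1 X43.06 Y4.59
G1 X52.91 Y5.71
G1 X62.14 Y8.30
G1 X69.73 Y11.85
G1 X74.67 Y15.90
G1 X75.95 Y19.95
M5
G0 X0.00 Y0.00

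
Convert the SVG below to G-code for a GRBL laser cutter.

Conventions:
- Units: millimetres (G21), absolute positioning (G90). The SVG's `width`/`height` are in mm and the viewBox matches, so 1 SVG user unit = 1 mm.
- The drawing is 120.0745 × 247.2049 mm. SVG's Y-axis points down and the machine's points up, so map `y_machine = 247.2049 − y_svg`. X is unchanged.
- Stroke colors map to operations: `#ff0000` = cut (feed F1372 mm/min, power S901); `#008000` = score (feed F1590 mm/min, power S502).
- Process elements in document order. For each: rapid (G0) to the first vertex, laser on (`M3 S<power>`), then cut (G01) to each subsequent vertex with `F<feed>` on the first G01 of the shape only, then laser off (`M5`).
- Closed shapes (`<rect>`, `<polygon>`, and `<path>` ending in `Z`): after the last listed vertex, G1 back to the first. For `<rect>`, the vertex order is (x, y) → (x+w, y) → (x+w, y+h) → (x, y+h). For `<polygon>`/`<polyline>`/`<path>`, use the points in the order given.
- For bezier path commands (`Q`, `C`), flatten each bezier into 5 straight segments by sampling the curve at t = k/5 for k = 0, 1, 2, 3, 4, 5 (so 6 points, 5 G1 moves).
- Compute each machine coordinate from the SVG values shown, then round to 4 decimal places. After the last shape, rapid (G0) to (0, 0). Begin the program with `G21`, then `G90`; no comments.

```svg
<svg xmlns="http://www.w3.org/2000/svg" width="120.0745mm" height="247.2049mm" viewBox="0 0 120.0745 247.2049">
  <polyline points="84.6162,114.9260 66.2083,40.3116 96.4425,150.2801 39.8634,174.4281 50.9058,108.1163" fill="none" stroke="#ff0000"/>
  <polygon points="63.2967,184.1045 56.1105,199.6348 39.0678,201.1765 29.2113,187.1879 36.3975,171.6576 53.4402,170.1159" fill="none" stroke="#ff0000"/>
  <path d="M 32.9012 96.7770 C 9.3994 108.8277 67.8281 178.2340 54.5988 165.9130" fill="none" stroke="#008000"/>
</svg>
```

G21
G90
G0 X84.6162 Y132.2789
M3 S901
G01 X66.2083 Y206.8933 F1372
G01 X96.4425 Y96.9248
G01 X39.8634 Y72.7768
G01 X50.9058 Y139.0886
M5
G0 X63.2967 Y63.1004
M3 S901
G01 X56.1105 Y47.5701 F1372
G01 X39.0678 Y46.0284
G01 X29.2113 Y60.0170
G01 X36.3975 Y75.5473
G01 X53.4402 Y77.0890
G01 X63.2967 Y63.1004
M5
G0 X32.9012 Y150.4279
M3 S502
G01 X27.4031 Y137.4275 F1590
G01 X34.1960 Y117.3377
G01 X45.9078 Y96.8345
G01 X55.1661 Y82.5939
G01 X54.5988 Y81.2919
M5
G0 X0.0000 Y0.0000

1 u = 1 mm; y_m = 247.2049 − y.

[1] `<polyline>` open polyline, #ff0000→cut S901 F1372: (84.6162,132.2789) → (66.2083,206.8933) → (96.4425,96.9248) → (39.8634,72.7768) → (50.9058,139.0886)

[2] `<polygon>` regular polygon, #ff0000→cut S901 F1372: (63.2967,63.1004) → (56.1105,47.5701) → (39.0678,46.0284) → (29.2113,60.0170) → (36.3975,75.5473) → (53.4402,77.0890) → (63.2967,63.1004) (closed)

[3] `<path>` cubic bezier, #008000→score S502 F1590: (32.9012,150.4279) → (27.4031,137.4275) → (34.1960,117.3377) → (45.9078,96.8345) → (55.1661,82.5939) → (54.5988,81.2919)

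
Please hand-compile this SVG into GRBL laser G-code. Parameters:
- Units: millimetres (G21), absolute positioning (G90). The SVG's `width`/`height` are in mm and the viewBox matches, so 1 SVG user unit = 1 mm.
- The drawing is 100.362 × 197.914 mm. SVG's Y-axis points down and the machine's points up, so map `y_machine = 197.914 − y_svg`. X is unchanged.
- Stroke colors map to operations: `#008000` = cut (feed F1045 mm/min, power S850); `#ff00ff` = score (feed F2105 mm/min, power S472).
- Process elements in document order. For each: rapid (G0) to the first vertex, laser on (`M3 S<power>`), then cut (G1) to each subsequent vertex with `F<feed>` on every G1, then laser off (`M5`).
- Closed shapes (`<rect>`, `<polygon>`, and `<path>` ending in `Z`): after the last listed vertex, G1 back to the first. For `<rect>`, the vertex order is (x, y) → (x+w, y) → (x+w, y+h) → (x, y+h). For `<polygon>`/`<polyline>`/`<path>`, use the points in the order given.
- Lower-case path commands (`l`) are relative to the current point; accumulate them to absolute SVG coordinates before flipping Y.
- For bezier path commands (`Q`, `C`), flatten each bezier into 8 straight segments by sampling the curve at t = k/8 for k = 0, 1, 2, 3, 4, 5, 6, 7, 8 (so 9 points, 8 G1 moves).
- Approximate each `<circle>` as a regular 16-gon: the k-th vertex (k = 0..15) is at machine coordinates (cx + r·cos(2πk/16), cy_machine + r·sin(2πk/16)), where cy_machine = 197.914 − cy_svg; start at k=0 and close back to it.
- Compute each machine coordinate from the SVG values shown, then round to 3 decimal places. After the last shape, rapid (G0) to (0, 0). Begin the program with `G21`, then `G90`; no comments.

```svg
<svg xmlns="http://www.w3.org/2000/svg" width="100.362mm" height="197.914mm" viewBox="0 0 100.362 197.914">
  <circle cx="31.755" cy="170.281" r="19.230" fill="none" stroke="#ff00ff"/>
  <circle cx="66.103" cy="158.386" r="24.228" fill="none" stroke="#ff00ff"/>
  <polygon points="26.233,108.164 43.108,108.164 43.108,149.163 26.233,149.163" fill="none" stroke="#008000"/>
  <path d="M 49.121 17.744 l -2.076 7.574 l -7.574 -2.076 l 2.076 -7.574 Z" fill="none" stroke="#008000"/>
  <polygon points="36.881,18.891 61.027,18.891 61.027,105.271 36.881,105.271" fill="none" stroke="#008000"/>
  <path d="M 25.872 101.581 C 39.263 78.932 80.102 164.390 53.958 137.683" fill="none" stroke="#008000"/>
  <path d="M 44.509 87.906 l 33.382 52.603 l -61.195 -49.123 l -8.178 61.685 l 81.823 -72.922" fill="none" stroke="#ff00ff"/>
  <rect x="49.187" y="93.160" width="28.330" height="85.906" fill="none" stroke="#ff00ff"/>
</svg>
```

viewBox `0 0 100.362 197.914` with mm width/height → 1 unit = 1 mm. Flip: y_m = 197.914 − y_svg.

**Shape 1** — `<circle>` circle, stroke `#ff00ff` → score (S472, F2105). Machine vertices: (50.985,27.633) → (49.521,34.992) → (45.353,41.231) → (39.114,45.399) → (31.755,46.863) → (24.396,45.399) → (18.157,41.231) → (13.989,34.992) → (12.525,27.633) → (13.989,20.274) → (18.157,14.035) → (24.396,9.867) → (31.755,8.403) → (39.114,9.867) → (45.353,14.035) → (49.521,20.274) → (50.985,27.633). Closed: final G1 returns to the first vertex.

**Shape 2** — `<circle>` circle, stroke `#ff00ff` → score (S472, F2105). Machine vertices: (90.331,39.528) → (88.487,48.800) → (83.235,56.660) → (75.375,61.912) → (66.103,63.756) → (56.831,61.912) → (48.971,56.660) → (43.719,48.800) → (41.875,39.528) → (43.719,30.256) → (48.971,22.396) → (56.831,17.144) → (66.103,15.300) → (75.375,17.144) → (83.235,22.396) → (88.487,30.256) → (90.331,39.528). Closed: final G1 returns to the first vertex.

**Shape 3** — `<polygon>` rectangle, stroke `#008000` → cut (S850, F1045). Machine vertices: (26.233,89.750) → (43.108,89.750) → (43.108,48.751) → (26.233,48.751) → (26.233,89.750). Closed: final G1 returns to the first vertex.

**Shape 4** — `<path>` regular polygon, stroke `#008000` → cut (S850, F1045). Machine vertices: (49.121,180.170) → (47.045,172.596) → (39.471,174.672) → (41.547,182.246) → (49.121,180.170). Closed: final G1 returns to the first vertex.

**Shape 5** — `<polygon>` rectangle, stroke `#008000` → cut (S850, F1045). Machine vertices: (36.881,179.023) → (61.027,179.023) → (61.027,92.643) → (36.881,92.643) → (36.881,179.023). Closed: final G1 returns to the first vertex.

**Shape 6** — `<path>` cubic bezier, stroke `#008000` → cut (S850, F1045). Control points (SVG): P0=(25.872,101.581), P1=(39.263,78.932), P2=(80.102,164.390), P3=(53.958,137.683); sampled at t=k/8. Machine vertices: (25.872,96.333) → (31.996,100.189) → (39.586,96.491) → (47.537,87.821) → (54.741,76.760) → (60.091,65.889) → (62.482,57.790) → (60.807,55.043) → (53.958,60.231). Open path.

**Shape 7** — `<path>` open polyline, stroke `#ff00ff` → score (S472, F2105). Machine vertices: (44.509,110.008) → (77.891,57.405) → (16.696,106.528) → (8.518,44.843) → (90.341,117.765). Open path.

**Shape 8** — `<rect>` rectangle, stroke `#ff00ff` → score (S472, F2105). Machine vertices: (49.187,104.754) → (77.517,104.754) → (77.517,18.848) → (49.187,18.848) → (49.187,104.754). Closed: final G1 returns to the first vertex.

G21
G90
G0 X50.985 Y27.633
M3 S472
G1 X49.521 Y34.992 F2105
G1 X45.353 Y41.231 F2105
G1 X39.114 Y45.399 F2105
G1 X31.755 Y46.863 F2105
G1 X24.396 Y45.399 F2105
G1 X18.157 Y41.231 F2105
G1 X13.989 Y34.992 F2105
G1 X12.525 Y27.633 F2105
G1 X13.989 Y20.274 F2105
G1 X18.157 Y14.035 F2105
G1 X24.396 Y9.867 F2105
G1 X31.755 Y8.403 F2105
G1 X39.114 Y9.867 F2105
G1 X45.353 Y14.035 F2105
G1 X49.521 Y20.274 F2105
G1 X50.985 Y27.633 F2105
M5
G0 X90.331 Y39.528
M3 S472
G1 X88.487 Y48.800 F2105
G1 X83.235 Y56.660 F2105
G1 X75.375 Y61.912 F2105
G1 X66.103 Y63.756 F2105
G1 X56.831 Y61.912 F2105
G1 X48.971 Y56.660 F2105
G1 X43.719 Y48.800 F2105
G1 X41.875 Y39.528 F2105
G1 X43.719 Y30.256 F2105
G1 X48.971 Y22.396 F2105
G1 X56.831 Y17.144 F2105
G1 X66.103 Y15.300 F2105
G1 X75.375 Y17.144 F2105
G1 X83.235 Y22.396 F2105
G1 X88.487 Y30.256 F2105
G1 X90.331 Y39.528 F2105
M5
G0 X26.233 Y89.750
M3 S850
G1 X43.108 Y89.750 F1045
G1 X43.108 Y48.751 F1045
G1 X26.233 Y48.751 F1045
G1 X26.233 Y89.750 F1045
M5
G0 X49.121 Y180.170
M3 S850
G1 X47.045 Y172.596 F1045
G1 X39.471 Y174.672 F1045
G1 X41.547 Y182.246 F1045
G1 X49.121 Y180.170 F1045
M5
G0 X36.881 Y179.023
M3 S850
G1 X61.027 Y179.023 F1045
G1 X61.027 Y92.643 F1045
G1 X36.881 Y92.643 F1045
G1 X36.881 Y179.023 F1045
M5
G0 X25.872 Y96.333
M3 S850
G1 X31.996 Y100.189 F1045
G1 X39.586 Y96.491 F1045
G1 X47.537 Y87.821 F1045
G1 X54.741 Y76.760 F1045
G1 X60.091 Y65.889 F1045
G1 X62.482 Y57.790 F1045
G1 X60.807 Y55.043 F1045
G1 X53.958 Y60.231 F1045
M5
G0 X44.509 Y110.008
M3 S472
G1 X77.891 Y57.405 F2105
G1 X16.696 Y106.528 F2105
G1 X8.518 Y44.843 F2105
G1 X90.341 Y117.765 F2105
M5
G0 X49.187 Y104.754
M3 S472
G1 X77.517 Y104.754 F2105
G1 X77.517 Y18.848 F2105
G1 X49.187 Y18.848 F2105
G1 X49.187 Y104.754 F2105
M5
G0 X0.000 Y0.000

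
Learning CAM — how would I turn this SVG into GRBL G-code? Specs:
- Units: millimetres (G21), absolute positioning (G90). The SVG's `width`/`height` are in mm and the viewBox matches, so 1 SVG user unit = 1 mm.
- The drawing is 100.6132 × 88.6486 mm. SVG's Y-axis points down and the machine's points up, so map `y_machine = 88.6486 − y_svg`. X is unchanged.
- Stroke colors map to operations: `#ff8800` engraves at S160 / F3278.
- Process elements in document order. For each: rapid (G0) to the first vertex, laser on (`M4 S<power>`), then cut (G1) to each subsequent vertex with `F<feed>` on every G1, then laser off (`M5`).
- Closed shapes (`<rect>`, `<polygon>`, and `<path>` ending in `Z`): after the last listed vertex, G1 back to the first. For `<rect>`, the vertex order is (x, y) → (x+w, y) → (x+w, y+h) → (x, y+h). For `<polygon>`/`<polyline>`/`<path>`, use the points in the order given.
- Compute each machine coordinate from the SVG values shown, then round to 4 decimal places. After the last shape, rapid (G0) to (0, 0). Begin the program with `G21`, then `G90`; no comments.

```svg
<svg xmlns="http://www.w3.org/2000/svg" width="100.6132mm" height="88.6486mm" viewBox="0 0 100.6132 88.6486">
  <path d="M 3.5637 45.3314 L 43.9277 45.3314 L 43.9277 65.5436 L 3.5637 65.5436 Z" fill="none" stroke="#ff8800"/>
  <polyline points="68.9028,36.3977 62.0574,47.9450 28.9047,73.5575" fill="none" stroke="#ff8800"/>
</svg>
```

viewBox `0 0 100.6132 88.6486` with mm width/height → 1 unit = 1 mm. Flip: y_m = 88.6486 − y_svg.

**Shape 1** — `<path>` rectangle, stroke `#ff8800` → engrave (S160, F3278). Machine vertices: (3.5637,43.3172) → (43.9277,43.3172) → (43.9277,23.1050) → (3.5637,23.1050) → (3.5637,43.3172). Closed: final G1 returns to the first vertex.

**Shape 2** — `<polyline>` open polyline, stroke `#ff8800` → engrave (S160, F3278). Machine vertices: (68.9028,52.2509) → (62.0574,40.7036) → (28.9047,15.0911). Open path.

G21
G90
G0 X3.5637 Y43.3172
M4 S160
G1 X43.9277 Y43.3172 F3278
G1 X43.9277 Y23.1050 F3278
G1 X3.5637 Y23.1050 F3278
G1 X3.5637 Y43.3172 F3278
M5
G0 X68.9028 Y52.2509
M4 S160
G1 X62.0574 Y40.7036 F3278
G1 X28.9047 Y15.0911 F3278
M5
G0 X0.0000 Y0.0000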